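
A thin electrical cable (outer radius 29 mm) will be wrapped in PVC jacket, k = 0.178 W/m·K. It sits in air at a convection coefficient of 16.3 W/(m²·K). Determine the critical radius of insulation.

r_cr ≈ 10.9 mm

For a cylinder r_cr = k/h = 0.178/16.3
r_cr = 10.9 mm; since the bare radius (29 mm) is above r_cr, any added insulation will reduce heat loss.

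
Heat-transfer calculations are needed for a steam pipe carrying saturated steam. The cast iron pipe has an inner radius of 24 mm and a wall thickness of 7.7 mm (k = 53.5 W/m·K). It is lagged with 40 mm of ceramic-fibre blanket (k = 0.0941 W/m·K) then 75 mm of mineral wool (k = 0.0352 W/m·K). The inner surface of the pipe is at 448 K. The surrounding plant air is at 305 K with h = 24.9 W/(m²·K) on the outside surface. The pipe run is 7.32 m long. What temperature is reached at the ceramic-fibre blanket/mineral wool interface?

T ≈ 406 K

Per-layer cylindrical resistances, series-summed:
R_cast iron pipe wall = ln(31.7/24)/(2π×53.5×7.32) = 1.131×10^-4 K/W
R_ceramic-fibre blanket = ln(71.7/31.7)/(2π×0.0941×7.32) = 0.1886 K/W
R_mineral wool = ln(146.7/71.7)/(2π×0.0352×7.32) = 0.4422 K/W
R_outer film = 1/(h_o·2πr_oL) = 1/(24.9×2π×0.1467×7.32) = 0.005952 K/W
R_total = 0.6368 K/W
Q = ΔT/R_total = 143/0.6368
Q = 225 W
T_interface = T_inner − Q·ΣR(inner→interface) = 448 − 225×0.1887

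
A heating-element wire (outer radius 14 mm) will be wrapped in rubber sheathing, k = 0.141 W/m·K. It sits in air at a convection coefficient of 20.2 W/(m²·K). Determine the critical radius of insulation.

For a cylinder r_cr = k/h = 0.141/20.2
r_cr = 6.98 mm; since the bare radius (14 mm) is above r_cr, any added insulation will reduce heat loss.

r_cr ≈ 6.98 mm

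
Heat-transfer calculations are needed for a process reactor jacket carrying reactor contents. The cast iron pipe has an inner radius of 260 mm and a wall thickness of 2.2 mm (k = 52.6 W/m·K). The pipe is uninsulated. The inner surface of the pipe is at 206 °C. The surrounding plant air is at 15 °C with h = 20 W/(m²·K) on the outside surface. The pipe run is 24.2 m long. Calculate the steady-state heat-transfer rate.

Radial resistances (cylindrical: R_cond = ln(r_o/r_i)/(2πkL), R_conv = 1/(h·2πrL)):
R_cast iron pipe wall = ln(262.2/260)/(2π×52.6×24.2) = 1.054×10^-6 K/W
R_outer film = 1/(h_o·2πr_oL) = 1/(20×2π×0.2622×24.2) = 0.001254 K/W
R_total = 0.001255 K/W
Q = ΔT/R_total = 191/0.001255

Q ≈ 152000 W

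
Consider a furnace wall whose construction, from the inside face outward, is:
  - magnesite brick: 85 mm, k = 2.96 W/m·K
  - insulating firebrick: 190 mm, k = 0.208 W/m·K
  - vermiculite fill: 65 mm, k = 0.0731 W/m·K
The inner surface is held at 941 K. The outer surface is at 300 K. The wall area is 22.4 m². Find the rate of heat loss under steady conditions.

Q ≈ 7840 W

Model the wall as resistances in series:
R_magnesite brick = L/(kA) = 0.085/(2.96×22.4) = 0.001282 K/W
R_insulating firebrick = L/(kA) = 0.19/(0.208×22.4) = 0.04078 K/W
R_vermiculite fill = L/(kA) = 0.065/(0.0731×22.4) = 0.0397 K/W
R_total = 0.08176 K/W
Q = ΔT / R_total = 641 / 0.08176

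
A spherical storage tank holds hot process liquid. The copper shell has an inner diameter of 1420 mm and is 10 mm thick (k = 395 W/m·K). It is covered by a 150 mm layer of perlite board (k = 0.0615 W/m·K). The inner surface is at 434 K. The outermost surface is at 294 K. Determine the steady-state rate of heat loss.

Radial (spherical) resistances in series:
R_copper shell = (1/0.71 − 1/0.72)/(4π×395) = 3.941×10^-6 K/W
R_perlite board = (1/0.72 − 1/0.87)/(4π×0.0615) = 0.3099 K/W
R_total = 0.3099 K/W
Q = ΔT/R_total = 140/0.3099

Q ≈ 452 W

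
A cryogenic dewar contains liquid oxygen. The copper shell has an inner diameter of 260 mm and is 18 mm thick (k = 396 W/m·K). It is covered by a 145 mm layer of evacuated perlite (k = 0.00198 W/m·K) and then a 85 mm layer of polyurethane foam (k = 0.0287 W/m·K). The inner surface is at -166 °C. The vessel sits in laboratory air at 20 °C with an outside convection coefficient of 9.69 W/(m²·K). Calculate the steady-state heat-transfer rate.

Q ≈ 1.36 W

For a spherical shell R = (1/r₁ − 1/r₂)/(4πk); film R = 1/(h·4πr²). In series:
R_copper shell = (1/0.13 − 1/0.148)/(4π×396) = 1.88×10^-4 K/W
R_evacuated perlite = (1/0.148 − 1/0.293)/(4π×0.00198) = 134.4 K/W
R_polyurethane foam = (1/0.293 − 1/0.378)/(4π×0.0287) = 2.128 K/W
R_outer film = 1/(h·4πr_o²) = 1/(9.69×4π×0.378²) = 0.05748 K/W
R_total = 136.6 K/W
Q = ΔT/R_total = 186/136.6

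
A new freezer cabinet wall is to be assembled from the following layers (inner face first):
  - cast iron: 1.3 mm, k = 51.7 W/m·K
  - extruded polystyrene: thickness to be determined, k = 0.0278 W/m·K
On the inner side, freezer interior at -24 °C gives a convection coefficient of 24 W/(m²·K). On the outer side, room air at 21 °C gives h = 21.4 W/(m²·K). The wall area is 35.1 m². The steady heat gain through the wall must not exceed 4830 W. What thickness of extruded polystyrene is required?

Series thermal resistances:
R_inner film = 1/(h_i·A) = 1/(24×35.1) = 0.001187 K/W
R_cast iron = L/(kA) = 0.0013/(51.7×35.1) = 7.164×10^-7 K/W
R_outer film = 1/(h_o·A) = 1/(21.4×35.1) = 0.001331 K/W
Sum of the known resistances R_other = 0.002519 K/W
Required total resistance R_tot = ΔT/Q_allow = 45/4830 = 0.009317 K/W
R_extruded polystyrene = R_tot − R_other = 0.006798 K/W
L = R·k·A = 0.006798×0.0278×35.1

L ≈ 6.63 mm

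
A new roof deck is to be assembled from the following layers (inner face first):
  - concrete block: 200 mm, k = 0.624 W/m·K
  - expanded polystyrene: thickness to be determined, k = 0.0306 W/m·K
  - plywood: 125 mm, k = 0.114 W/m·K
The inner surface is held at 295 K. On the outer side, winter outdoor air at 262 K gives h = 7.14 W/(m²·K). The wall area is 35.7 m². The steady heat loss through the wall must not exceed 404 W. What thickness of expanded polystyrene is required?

L ≈ 41.6 mm

Using the resistance-network approach (series):
R_concrete block = L/(kA) = 0.2/(0.624×35.7) = 0.008978 K/W
R_plywood = L/(kA) = 0.125/(0.114×35.7) = 0.03071 K/W
R_outer film = 1/(h_o·A) = 1/(7.14×35.7) = 0.003923 K/W
Sum of the known resistances R_other = 0.04362 K/W
Required total resistance R_tot = ΔT/Q_allow = 33/404 = 0.08168 K/W
R_expanded polystyrene = R_tot − R_other = 0.03807 K/W
L = R·k·A = 0.03807×0.0306×35.7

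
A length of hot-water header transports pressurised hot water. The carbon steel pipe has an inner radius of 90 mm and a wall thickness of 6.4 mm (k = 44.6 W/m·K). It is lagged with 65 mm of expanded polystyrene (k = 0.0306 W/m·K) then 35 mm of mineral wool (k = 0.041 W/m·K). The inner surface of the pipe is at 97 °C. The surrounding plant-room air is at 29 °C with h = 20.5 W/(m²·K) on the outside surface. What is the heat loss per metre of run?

Per-layer cylindrical resistances, series-summed:
R_carbon steel pipe wall = ln(96.4/90)/(2π×44.6×1) = 2.451×10^-4 K/W
R_expanded polystyrene = ln(161.4/96.4)/(2π×0.0306×1) = 2.681 K/W
R_mineral wool = ln(196.4/161.4)/(2π×0.041×1) = 0.7619 K/W
R_outer film = 1/(h_o·2πr_oL) = 1/(20.5×2π×0.1964×1) = 0.03953 K/W
R_total = 3.482 K/W
Q = ΔT/R_total = 68/3.482

q′ ≈ 19.5 W/m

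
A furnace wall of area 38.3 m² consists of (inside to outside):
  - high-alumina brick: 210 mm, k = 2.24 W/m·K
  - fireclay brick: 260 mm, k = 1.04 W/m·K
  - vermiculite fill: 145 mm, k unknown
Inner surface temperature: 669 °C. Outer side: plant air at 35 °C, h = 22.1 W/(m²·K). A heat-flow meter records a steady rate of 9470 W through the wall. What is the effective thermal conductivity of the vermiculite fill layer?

k ≈ 0.0667 W/(m·K)

Thermal resistances in series:
R_high-alumina brick = L/(kA) = 0.21/(2.24×38.3) = 0.002448 K/W
R_fireclay brick = L/(kA) = 0.26/(1.04×38.3) = 0.006527 K/W
R_outer film = 1/(h_o·A) = 1/(22.1×38.3) = 0.001181 K/W
Sum of known resistances R_other = 0.01016 K/W
Total R = ΔT/Q = 634/9470 = 0.06695 K/W
R_vermiculite fill = R_total − R_other = 0.05679 K/W
k = L/(R·A) = 0.145/(0.05679×38.3)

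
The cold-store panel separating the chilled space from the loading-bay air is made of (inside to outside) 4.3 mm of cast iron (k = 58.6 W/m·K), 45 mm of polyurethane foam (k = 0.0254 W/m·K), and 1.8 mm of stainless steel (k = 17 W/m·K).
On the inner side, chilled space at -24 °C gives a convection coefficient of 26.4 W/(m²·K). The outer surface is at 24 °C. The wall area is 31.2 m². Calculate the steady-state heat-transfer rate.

Q ≈ 828 W

Thermal resistances in series:
R_inner film = 1/(h_i·A) = 1/(26.4×31.2) = 0.001214 K/W
R_cast iron = L/(kA) = 0.0043/(58.6×31.2) = 2.352×10^-6 K/W
R_polyurethane foam = L/(kA) = 0.045/(0.0254×31.2) = 0.05678 K/W
R_stainless steel = L/(kA) = 0.0018/(17×31.2) = 3.394×10^-6 K/W
R_total = 0.058 K/W
Q = ΔT / R_total = 48 / 0.058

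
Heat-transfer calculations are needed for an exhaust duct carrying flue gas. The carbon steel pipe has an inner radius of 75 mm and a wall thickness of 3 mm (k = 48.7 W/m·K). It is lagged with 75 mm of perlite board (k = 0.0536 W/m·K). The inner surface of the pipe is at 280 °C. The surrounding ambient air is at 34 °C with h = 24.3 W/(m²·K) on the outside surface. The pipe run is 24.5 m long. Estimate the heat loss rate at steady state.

Q ≈ 2950 W

Radial resistances (cylindrical: R_cond = ln(r_o/r_i)/(2πkL), R_conv = 1/(h·2πrL)):
R_carbon steel pipe wall = ln(78/75)/(2π×48.7×24.5) = 5.232×10^-6 K/W
R_perlite board = ln(153/78)/(2π×0.0536×24.5) = 0.08165 K/W
R_outer film = 1/(h_o·2πr_oL) = 1/(24.3×2π×0.153×24.5) = 0.001747 K/W
R_total = 0.08341 K/W
Q = ΔT/R_total = 246/0.08341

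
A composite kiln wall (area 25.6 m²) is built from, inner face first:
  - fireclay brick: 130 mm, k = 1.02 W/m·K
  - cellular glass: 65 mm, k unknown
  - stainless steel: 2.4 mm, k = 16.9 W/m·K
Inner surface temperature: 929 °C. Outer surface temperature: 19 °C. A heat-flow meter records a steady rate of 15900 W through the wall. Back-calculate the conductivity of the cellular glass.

Treating each layer as a thermal resistance in series:
R_fireclay brick = L/(kA) = 0.13/(1.02×25.6) = 0.004979 K/W
R_stainless steel = L/(kA) = 0.0024/(16.9×25.6) = 5.547×10^-6 K/W
Sum of known resistances R_other = 0.004984 K/W
Total R = ΔT/Q = 910/15900 = 0.05723 K/W
R_cellular glass = R_total − R_other = 0.05225 K/W
k = L/(R·A) = 0.065/(0.05225×25.6)

k ≈ 0.0486 W/(m·K)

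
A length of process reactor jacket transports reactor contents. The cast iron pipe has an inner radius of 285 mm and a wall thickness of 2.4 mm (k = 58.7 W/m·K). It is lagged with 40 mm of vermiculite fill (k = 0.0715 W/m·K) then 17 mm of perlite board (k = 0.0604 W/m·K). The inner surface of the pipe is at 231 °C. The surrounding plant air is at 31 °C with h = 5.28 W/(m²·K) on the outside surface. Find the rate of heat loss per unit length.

q′ ≈ 391 W/m

Treating each annulus and film as a series resistance:
R_cast iron pipe wall = ln(287.4/285)/(2π×58.7×1) = 2.274×10^-5 K/W
R_vermiculite fill = ln(327.4/287.4)/(2π×0.0715×1) = 0.2901 K/W
R_perlite board = ln(344.4/327.4)/(2π×0.0604×1) = 0.1334 K/W
R_outer film = 1/(h_o·2πr_oL) = 1/(5.28×2π×0.3444×1) = 0.08752 K/W
R_total = 0.511 K/W
Q = ΔT/R_total = 200/0.511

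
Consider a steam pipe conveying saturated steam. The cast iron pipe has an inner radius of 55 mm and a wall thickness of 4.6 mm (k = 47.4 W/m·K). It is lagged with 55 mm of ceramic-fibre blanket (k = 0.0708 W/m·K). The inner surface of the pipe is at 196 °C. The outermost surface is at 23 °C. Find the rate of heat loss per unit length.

Per-layer cylindrical resistances, series-summed:
R_cast iron pipe wall = ln(59.6/55)/(2π×47.4×1) = 2.697×10^-4 K/W
R_ceramic-fibre blanket = ln(114.6/59.6)/(2π×0.0708×1) = 1.47 K/W
R_total = 1.47 K/W
Q = ΔT/R_total = 173/1.47

q′ ≈ 118 W/m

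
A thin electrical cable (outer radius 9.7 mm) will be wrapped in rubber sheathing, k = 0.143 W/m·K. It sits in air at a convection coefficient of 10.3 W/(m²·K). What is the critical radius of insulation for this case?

For a cylinder r_cr = k/h = 0.143/10.3
r_cr = 13.9 mm; since the bare radius (9.7 mm) is below r_cr, adding a thin layer of insulation will *increase* heat loss.

r_cr ≈ 13.9 mm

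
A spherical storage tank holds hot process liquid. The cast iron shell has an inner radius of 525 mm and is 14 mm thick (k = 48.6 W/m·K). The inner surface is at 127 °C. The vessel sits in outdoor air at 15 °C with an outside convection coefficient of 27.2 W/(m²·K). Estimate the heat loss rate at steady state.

Spherical conduction: R = (1/r_in − 1/r_out)/(4πk) per layer; series-sum.
R_cast iron shell = (1/0.525 − 1/0.539)/(4π×48.6) = 8.101×10^-5 K/W
R_outer film = 1/(h·4πr_o²) = 1/(27.2×4π×0.539²) = 0.01007 K/W
R_total = 0.01015 K/W
Q = ΔT/R_total = 112/0.01015

Q ≈ 11000 W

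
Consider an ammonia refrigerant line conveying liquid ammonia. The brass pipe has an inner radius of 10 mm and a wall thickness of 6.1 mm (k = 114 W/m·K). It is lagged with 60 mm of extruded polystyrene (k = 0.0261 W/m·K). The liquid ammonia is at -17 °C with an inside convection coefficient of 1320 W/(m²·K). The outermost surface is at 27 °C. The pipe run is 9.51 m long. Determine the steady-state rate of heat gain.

Per-layer cylindrical resistances, series-summed:
R_inner film = 1/(h_i·2πr₁L) = 1/(1320×2π×0.01×9.51) = 0.001268 K/W
R_brass pipe wall = ln(16.1/10)/(2π×114×9.51) = 6.991×10^-5 K/W
R_extruded polystyrene = ln(76.1/16.1)/(2π×0.0261×9.51) = 0.9959 K/W
R_total = 0.9973 K/W
Q = ΔT/R_total = 44/0.9973

Q ≈ 44.1 W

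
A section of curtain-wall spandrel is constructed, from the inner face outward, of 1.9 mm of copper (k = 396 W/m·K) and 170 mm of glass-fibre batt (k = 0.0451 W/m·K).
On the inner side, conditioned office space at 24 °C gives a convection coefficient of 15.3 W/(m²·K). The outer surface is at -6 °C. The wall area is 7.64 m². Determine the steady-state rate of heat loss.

Q ≈ 59.8 W

Using the resistance-network approach (series):
R_inner film = 1/(h_i·A) = 1/(15.3×7.64) = 0.008555 K/W
R_copper = L/(kA) = 0.0019/(396×7.64) = 6.28×10^-7 K/W
R_glass-fibre batt = L/(kA) = 0.17/(0.0451×7.64) = 0.4934 K/W
R_total = 0.5019 K/W
Q = ΔT / R_total = 30 / 0.5019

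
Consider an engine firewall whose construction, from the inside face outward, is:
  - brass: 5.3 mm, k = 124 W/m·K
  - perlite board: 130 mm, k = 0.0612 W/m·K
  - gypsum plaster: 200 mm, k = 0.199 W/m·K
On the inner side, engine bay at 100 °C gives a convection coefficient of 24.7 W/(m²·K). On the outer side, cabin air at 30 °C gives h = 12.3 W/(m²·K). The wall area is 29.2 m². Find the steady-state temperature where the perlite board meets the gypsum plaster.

T ≈ 53.4 °C

Using the resistance-network approach (series):
R_inner film = 1/(h_i·A) = 1/(24.7×29.2) = 0.001387 K/W
R_brass = L/(kA) = 0.0053/(124×29.2) = 1.464×10^-6 K/W
R_perlite board = L/(kA) = 0.13/(0.0612×29.2) = 0.07275 K/W
R_gypsum plaster = L/(kA) = 0.2/(0.199×29.2) = 0.03442 K/W
R_outer film = 1/(h_o·A) = 1/(12.3×29.2) = 0.002784 K/W
R_total = 0.1113 K/W;  Q = ΔT/R_total = 70/0.1113 = 628.7 W
T_interface = T_inner − Q·ΣR(inner→interface) = 100 − 629×0.07413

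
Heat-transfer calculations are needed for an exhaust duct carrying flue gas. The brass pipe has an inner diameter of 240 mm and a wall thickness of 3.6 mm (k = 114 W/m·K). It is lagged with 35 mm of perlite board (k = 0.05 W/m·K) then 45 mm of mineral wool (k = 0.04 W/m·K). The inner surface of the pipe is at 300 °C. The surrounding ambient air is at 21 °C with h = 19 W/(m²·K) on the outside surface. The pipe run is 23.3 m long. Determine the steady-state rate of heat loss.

Cylindrical conduction, so R = ln(r₂/r₁)/(2πkL) per layer, in series:
R_brass pipe wall = ln(123.6/120)/(2π×114×23.3) = 1.771×10^-6 K/W
R_perlite board = ln(158.6/123.6)/(2π×0.05×23.3) = 0.03406 K/W
R_mineral wool = ln(203.6/158.6)/(2π×0.04×23.3) = 0.04265 K/W
R_outer film = 1/(h_o·2πr_oL) = 1/(19×2π×0.2036×23.3) = 0.001766 K/W
R_total = 0.07848 K/W
Q = ΔT/R_total = 279/0.07848

Q ≈ 3550 W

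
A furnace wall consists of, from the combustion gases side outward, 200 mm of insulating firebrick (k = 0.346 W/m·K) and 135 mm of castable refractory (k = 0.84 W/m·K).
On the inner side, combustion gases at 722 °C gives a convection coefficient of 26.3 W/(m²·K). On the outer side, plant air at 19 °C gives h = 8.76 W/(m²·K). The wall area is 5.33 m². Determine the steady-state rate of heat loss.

Q ≈ 4210 W

Thermal resistances in series:
R_inner film = 1/(h_i·A) = 1/(26.3×5.33) = 0.007134 K/W
R_insulating firebrick = L/(kA) = 0.2/(0.346×5.33) = 0.1084 K/W
R_castable refractory = L/(kA) = 0.135/(0.84×5.33) = 0.03015 K/W
R_outer film = 1/(h_o·A) = 1/(8.76×5.33) = 0.02142 K/W
R_total = 0.1672 K/W
Q = ΔT / R_total = 703 / 0.1672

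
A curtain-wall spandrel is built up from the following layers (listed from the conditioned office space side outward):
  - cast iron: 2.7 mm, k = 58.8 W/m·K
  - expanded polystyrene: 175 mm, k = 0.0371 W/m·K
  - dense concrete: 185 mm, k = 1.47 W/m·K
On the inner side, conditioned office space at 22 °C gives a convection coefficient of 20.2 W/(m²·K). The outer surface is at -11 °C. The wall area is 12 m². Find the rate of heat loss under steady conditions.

Q ≈ 80.9 W

Using the resistance-network approach (series):
R_inner film = 1/(h_i·A) = 1/(20.2×12) = 0.004125 K/W
R_cast iron = L/(kA) = 0.0027/(58.8×12) = 3.827×10^-6 K/W
R_expanded polystyrene = L/(kA) = 0.175/(0.0371×12) = 0.3931 K/W
R_dense concrete = L/(kA) = 0.185/(1.47×12) = 0.01049 K/W
R_total = 0.4077 K/W
Q = ΔT / R_total = 33 / 0.4077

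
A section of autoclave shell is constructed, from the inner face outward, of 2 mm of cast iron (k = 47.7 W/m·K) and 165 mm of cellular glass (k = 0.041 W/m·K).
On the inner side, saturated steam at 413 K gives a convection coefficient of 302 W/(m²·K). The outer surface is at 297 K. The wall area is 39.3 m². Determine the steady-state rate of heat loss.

Q ≈ 1130 W

Thermal resistances in series:
R_inner film = 1/(h_i·A) = 1/(302×39.3) = 8.426×10^-5 K/W
R_cast iron = L/(kA) = 0.002/(47.7×39.3) = 1.067×10^-6 K/W
R_cellular glass = L/(kA) = 0.165/(0.041×39.3) = 0.1024 K/W
R_total = 0.1025 K/W
Q = ΔT / R_total = 116 / 0.1025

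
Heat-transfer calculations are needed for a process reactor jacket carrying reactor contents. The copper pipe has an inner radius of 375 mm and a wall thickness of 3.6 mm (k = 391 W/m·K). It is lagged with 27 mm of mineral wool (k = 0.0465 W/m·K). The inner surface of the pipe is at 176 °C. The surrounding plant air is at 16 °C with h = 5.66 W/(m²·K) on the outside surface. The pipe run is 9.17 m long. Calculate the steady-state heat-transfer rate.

Q ≈ 4810 W

Per-layer cylindrical resistances, series-summed:
R_copper pipe wall = ln(378.6/375)/(2π×391×9.17) = 4.241×10^-7 K/W
R_mineral wool = ln(405.6/378.6)/(2π×0.0465×9.17) = 0.02571 K/W
R_outer film = 1/(h_o·2πr_oL) = 1/(5.66×2π×0.4056×9.17) = 0.00756 K/W
R_total = 0.03327 K/W
Q = ΔT/R_total = 160/0.03327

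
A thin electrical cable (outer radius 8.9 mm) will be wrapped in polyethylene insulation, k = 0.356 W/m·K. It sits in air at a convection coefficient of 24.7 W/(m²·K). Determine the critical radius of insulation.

r_cr ≈ 14.4 mm

For a cylinder r_cr = k/h = 0.356/24.7
r_cr = 14.4 mm; since the bare radius (8.9 mm) is below r_cr, adding a thin layer of insulation will *increase* heat loss.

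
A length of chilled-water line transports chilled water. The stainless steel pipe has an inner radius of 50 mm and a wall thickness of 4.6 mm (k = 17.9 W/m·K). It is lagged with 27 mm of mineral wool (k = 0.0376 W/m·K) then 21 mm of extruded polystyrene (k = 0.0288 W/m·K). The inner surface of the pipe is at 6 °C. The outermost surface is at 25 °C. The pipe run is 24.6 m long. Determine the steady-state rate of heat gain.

Treating each annulus and film as a series resistance:
R_stainless steel pipe wall = ln(54.6/50)/(2π×17.9×24.6) = 3.181×10^-5 K/W
R_mineral wool = ln(81.6/54.6)/(2π×0.0376×24.6) = 0.06914 K/W
R_extruded polystyrene = ln(102.6/81.6)/(2π×0.0288×24.6) = 0.05145 K/W
R_total = 0.1206 K/W
Q = ΔT/R_total = 19/0.1206

Q ≈ 158 W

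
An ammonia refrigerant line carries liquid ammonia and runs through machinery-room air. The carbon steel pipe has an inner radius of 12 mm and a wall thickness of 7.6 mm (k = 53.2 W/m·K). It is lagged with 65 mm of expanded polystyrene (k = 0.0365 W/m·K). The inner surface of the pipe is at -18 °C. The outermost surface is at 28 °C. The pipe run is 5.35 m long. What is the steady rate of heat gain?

Q ≈ 38.6 W

Treating each annulus and film as a series resistance:
R_carbon steel pipe wall = ln(19.6/12)/(2π×53.2×5.35) = 2.743×10^-4 K/W
R_expanded polystyrene = ln(84.6/19.6)/(2π×0.0365×5.35) = 1.192 K/W
R_total = 1.192 K/W
Q = ΔT/R_total = 46/1.192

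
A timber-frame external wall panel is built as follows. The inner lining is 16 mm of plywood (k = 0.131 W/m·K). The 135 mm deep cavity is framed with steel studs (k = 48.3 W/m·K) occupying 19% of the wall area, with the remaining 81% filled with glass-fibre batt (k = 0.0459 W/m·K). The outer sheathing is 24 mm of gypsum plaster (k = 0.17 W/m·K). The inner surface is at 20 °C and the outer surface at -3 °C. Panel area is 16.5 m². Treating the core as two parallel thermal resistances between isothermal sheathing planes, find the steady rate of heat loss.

Sheathing layers in series; stud and cavity paths in parallel between them.
R_inner = 0.016/(0.131×16.5) = 0.007402 K/W
R_stud  = 0.135/(48.3×0.19×16.5) = 8.916×10^-4 K/W
R_cav   = 0.135/(0.0459×0.81×16.5) = 0.2201 K/W
1/R_core = 1/R_stud + 1/R_cav → R_core = 8.88×10^-4 K/W
R_outer = 0.024/(0.17×16.5) = 0.008556 K/W
R_total = 0.01685 K/W
Q = ΔT/R_total = 23/0.01685

Q ≈ 1370 W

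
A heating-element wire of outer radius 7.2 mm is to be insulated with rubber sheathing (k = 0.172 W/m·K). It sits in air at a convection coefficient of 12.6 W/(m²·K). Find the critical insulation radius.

r_cr ≈ 13.7 mm

For a cylinder r_cr = k/h = 0.172/12.6
r_cr = 13.7 mm; since the bare radius (7.2 mm) is below r_cr, adding a thin layer of insulation will *increase* heat loss.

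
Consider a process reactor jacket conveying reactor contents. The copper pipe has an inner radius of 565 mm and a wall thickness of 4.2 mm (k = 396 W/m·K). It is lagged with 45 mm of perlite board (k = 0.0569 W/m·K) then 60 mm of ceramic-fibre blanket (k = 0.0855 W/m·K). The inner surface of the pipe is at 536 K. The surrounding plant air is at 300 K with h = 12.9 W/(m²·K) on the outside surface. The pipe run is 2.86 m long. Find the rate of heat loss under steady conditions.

Radial resistances (cylindrical: R_cond = ln(r_o/r_i)/(2πkL), R_conv = 1/(h·2πrL)):
R_copper pipe wall = ln(569.2/565)/(2π×396×2.86) = 1.041×10^-6 K/W
R_perlite board = ln(614.2/569.2)/(2π×0.0569×2.86) = 0.07442 K/W
R_ceramic-fibre blanket = ln(674.2/614.2)/(2π×0.0855×2.86) = 0.06066 K/W
R_outer film = 1/(h_o·2πr_oL) = 1/(12.9×2π×0.6742×2.86) = 0.006398 K/W
R_total = 0.1415 K/W
Q = ΔT/R_total = 236/0.1415

Q ≈ 1670 W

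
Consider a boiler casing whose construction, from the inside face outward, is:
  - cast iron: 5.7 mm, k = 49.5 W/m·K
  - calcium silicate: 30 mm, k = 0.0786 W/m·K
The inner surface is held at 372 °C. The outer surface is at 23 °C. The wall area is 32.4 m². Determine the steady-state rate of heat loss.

Q ≈ 29600 W

Using the resistance-network approach (series):
R_cast iron = L/(kA) = 0.0057/(49.5×32.4) = 3.554×10^-6 K/W
R_calcium silicate = L/(kA) = 0.03/(0.0786×32.4) = 0.01178 K/W
R_total = 0.01178 K/W
Q = ΔT / R_total = 349 / 0.01178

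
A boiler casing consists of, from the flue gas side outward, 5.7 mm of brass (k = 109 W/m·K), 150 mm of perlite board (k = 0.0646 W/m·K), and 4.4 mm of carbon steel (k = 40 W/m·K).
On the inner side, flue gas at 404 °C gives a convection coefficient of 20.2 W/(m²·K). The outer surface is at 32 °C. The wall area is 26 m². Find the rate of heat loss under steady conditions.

Q ≈ 4080 W

Thermal resistances in series:
R_inner film = 1/(h_i·A) = 1/(20.2×26) = 0.001904 K/W
R_brass = L/(kA) = 0.0057/(109×26) = 2.011×10^-6 K/W
R_perlite board = L/(kA) = 0.15/(0.0646×26) = 0.08931 K/W
R_carbon steel = L/(kA) = 0.0044/(40×26) = 4.231×10^-6 K/W
R_total = 0.09122 K/W
Q = ΔT / R_total = 372 / 0.09122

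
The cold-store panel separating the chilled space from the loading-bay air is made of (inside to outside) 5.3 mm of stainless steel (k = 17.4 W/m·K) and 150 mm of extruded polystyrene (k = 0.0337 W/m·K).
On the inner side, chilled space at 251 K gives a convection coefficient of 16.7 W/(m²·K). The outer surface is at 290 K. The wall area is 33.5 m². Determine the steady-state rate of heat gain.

Series thermal resistances:
R_inner film = 1/(h_i·A) = 1/(16.7×33.5) = 0.001787 K/W
R_stainless steel = L/(kA) = 0.0053/(17.4×33.5) = 9.092×10^-6 K/W
R_extruded polystyrene = L/(kA) = 0.15/(0.0337×33.5) = 0.1329 K/W
R_total = 0.1347 K/W
Q = ΔT / R_total = 39 / 0.1347

Q ≈ 290 W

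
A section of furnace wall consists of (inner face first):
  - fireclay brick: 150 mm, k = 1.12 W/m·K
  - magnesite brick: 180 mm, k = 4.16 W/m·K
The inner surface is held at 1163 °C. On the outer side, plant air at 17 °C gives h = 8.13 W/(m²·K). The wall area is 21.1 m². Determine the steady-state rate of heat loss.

Series thermal resistances:
R_fireclay brick = L/(kA) = 0.15/(1.12×21.1) = 0.006347 K/W
R_magnesite brick = L/(kA) = 0.18/(4.16×21.1) = 0.002051 K/W
R_outer film = 1/(h_o·A) = 1/(8.13×21.1) = 0.005829 K/W
R_total = 0.01423 K/W
Q = ΔT / R_total = 1146 / 0.01423

Q ≈ 80500 W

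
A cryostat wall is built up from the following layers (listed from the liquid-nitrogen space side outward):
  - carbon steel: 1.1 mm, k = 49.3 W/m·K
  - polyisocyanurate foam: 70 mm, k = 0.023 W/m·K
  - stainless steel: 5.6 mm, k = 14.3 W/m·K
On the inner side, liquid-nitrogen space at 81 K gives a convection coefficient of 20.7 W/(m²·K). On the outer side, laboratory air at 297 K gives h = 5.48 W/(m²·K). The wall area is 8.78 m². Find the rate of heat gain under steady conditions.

Model the wall as resistances in series:
R_inner film = 1/(h_i·A) = 1/(20.7×8.78) = 0.005502 K/W
R_carbon steel = L/(kA) = 0.0011/(49.3×8.78) = 2.541×10^-6 K/W
R_polyisocyanurate foam = L/(kA) = 0.07/(0.023×8.78) = 0.3466 K/W
R_stainless steel = L/(kA) = 0.0056/(14.3×8.78) = 4.46×10^-5 K/W
R_outer film = 1/(h_o·A) = 1/(5.48×8.78) = 0.02078 K/W
R_total = 0.373 K/W
Q = ΔT / R_total = 216 / 0.373

Q ≈ 579 W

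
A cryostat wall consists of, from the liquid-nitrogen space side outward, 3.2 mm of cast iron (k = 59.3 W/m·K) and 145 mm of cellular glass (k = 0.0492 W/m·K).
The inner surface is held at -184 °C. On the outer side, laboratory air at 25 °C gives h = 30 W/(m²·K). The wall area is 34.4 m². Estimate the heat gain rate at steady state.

Q ≈ 2410 W

Model the wall as resistances in series:
R_cast iron = L/(kA) = 0.0032/(59.3×34.4) = 1.569×10^-6 K/W
R_cellular glass = L/(kA) = 0.145/(0.0492×34.4) = 0.08567 K/W
R_outer film = 1/(h_o·A) = 1/(30×34.4) = 9.69×10^-4 K/W
R_total = 0.08664 K/W
Q = ΔT / R_total = 209 / 0.08664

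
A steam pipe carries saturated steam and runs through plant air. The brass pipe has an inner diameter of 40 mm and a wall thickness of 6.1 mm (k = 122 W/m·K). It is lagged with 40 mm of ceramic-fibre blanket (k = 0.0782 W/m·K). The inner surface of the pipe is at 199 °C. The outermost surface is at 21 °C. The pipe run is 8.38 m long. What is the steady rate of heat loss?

Q ≈ 789 W

Cylindrical conduction, so R = ln(r₂/r₁)/(2πkL) per layer, in series:
R_brass pipe wall = ln(26.1/20)/(2π×122×8.38) = 4.144×10^-5 K/W
R_ceramic-fibre blanket = ln(66.1/26.1)/(2π×0.0782×8.38) = 0.2257 K/W
R_total = 0.2257 K/W
Q = ΔT/R_total = 178/0.2257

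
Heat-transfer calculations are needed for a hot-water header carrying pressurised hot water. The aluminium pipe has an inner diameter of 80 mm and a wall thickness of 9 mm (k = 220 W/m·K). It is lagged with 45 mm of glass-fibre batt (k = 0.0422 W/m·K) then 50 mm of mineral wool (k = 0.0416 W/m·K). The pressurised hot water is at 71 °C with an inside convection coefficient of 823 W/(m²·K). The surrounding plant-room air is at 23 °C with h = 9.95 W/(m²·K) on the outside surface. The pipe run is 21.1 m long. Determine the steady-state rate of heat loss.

Cylindrical conduction, so R = ln(r₂/r₁)/(2πkL) per layer, in series:
R_inner film = 1/(h_i·2πr₁L) = 1/(823×2π×0.04×21.1) = 2.291×10^-4 K/W
R_aluminium pipe wall = ln(49/40)/(2π×220×21.1) = 6.958×10^-6 K/W
R_glass-fibre batt = ln(94/49)/(2π×0.0422×21.1) = 0.1164 K/W
R_mineral wool = ln(144/94)/(2π×0.0416×21.1) = 0.07734 K/W
R_outer film = 1/(h_o·2πr_oL) = 1/(9.95×2π×0.144×21.1) = 0.005264 K/W
R_total = 0.1993 K/W
Q = ΔT/R_total = 48/0.1993

Q ≈ 241 W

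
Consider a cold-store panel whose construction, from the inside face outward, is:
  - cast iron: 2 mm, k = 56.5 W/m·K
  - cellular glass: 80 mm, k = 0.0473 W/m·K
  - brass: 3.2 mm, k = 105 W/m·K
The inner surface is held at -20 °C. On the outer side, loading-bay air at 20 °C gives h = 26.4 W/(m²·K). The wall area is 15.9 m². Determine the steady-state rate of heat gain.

Q ≈ 368 W

Treating each layer as a thermal resistance in series:
R_cast iron = L/(kA) = 0.002/(56.5×15.9) = 2.226×10^-6 K/W
R_cellular glass = L/(kA) = 0.08/(0.0473×15.9) = 0.1064 K/W
R_brass = L/(kA) = 0.0032/(105×15.9) = 1.917×10^-6 K/W
R_outer film = 1/(h_o·A) = 1/(26.4×15.9) = 0.002382 K/W
R_total = 0.1088 K/W
Q = ΔT / R_total = 40 / 0.1088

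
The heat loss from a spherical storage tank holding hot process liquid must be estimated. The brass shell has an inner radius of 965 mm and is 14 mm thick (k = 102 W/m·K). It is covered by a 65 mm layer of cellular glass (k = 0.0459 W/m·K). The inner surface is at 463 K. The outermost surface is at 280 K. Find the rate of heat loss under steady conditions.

Q ≈ 1660 W

Spherical conduction: R = (1/r_in − 1/r_out)/(4πk) per layer; series-sum.
R_brass shell = (1/0.965 − 1/0.979)/(4π×102) = 1.156×10^-5 K/W
R_cellular glass = (1/0.979 − 1/1.044)/(4π×0.0459) = 0.1103 K/W
R_total = 0.1103 K/W
Q = ΔT/R_total = 183/0.1103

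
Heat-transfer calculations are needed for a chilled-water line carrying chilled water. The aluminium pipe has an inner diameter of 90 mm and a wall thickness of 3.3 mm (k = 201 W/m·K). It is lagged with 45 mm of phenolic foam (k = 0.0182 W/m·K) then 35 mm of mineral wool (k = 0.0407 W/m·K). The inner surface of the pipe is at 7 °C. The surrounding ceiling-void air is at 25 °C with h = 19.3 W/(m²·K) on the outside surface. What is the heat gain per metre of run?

q′ ≈ 2.55 W/m

Cylindrical conduction, so R = ln(r₂/r₁)/(2πkL) per layer, in series:
R_aluminium pipe wall = ln(48.3/45)/(2π×201×1) = 5.604×10^-5 K/W
R_phenolic foam = ln(93.3/48.3)/(2π×0.0182×1) = 5.757 K/W
R_mineral wool = ln(128.3/93.3)/(2π×0.0407×1) = 1.246 K/W
R_outer film = 1/(h_o·2πr_oL) = 1/(19.3×2π×0.1283×1) = 0.06427 K/W
R_total = 7.067 K/W
Q = ΔT/R_total = 18/7.067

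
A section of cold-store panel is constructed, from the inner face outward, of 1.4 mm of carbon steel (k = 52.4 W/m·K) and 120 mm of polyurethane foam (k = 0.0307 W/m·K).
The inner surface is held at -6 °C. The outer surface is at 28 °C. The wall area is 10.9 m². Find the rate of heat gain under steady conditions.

Thermal resistances in series:
R_carbon steel = L/(kA) = 0.0014/(52.4×10.9) = 2.451×10^-6 K/W
R_polyurethane foam = L/(kA) = 0.12/(0.0307×10.9) = 0.3586 K/W
R_total = 0.3586 K/W
Q = ΔT / R_total = 34 / 0.3586

Q ≈ 94.8 W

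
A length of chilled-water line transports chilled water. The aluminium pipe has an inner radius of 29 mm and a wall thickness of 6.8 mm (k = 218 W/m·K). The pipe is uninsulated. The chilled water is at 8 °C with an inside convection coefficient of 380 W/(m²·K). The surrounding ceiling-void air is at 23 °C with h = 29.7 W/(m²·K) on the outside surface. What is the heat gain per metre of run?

q′ ≈ 91.3 W/m

Radial resistances (cylindrical: R_cond = ln(r_o/r_i)/(2πkL), R_conv = 1/(h·2πrL)):
R_inner film = 1/(h_i·2πr₁L) = 1/(380×2π×0.029×1) = 0.01444 K/W
R_aluminium pipe wall = ln(35.8/29)/(2π×218×1) = 1.538×10^-4 K/W
R_outer film = 1/(h_o·2πr_oL) = 1/(29.7×2π×0.0358×1) = 0.1497 K/W
R_total = 0.1643 K/W
Q = ΔT/R_total = 15/0.1643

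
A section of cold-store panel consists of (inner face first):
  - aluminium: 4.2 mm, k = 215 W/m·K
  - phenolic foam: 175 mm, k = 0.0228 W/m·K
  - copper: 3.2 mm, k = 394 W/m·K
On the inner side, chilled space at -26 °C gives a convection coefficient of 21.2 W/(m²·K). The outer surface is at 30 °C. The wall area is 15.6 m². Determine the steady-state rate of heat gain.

Treating each layer as a thermal resistance in series:
R_inner film = 1/(h_i·A) = 1/(21.2×15.6) = 0.003024 K/W
R_aluminium = L/(kA) = 0.0042/(215×15.6) = 1.252×10^-6 K/W
R_phenolic foam = L/(kA) = 0.175/(0.0228×15.6) = 0.492 K/W
R_copper = L/(kA) = 0.0032/(394×15.6) = 5.206×10^-7 K/W
R_total = 0.495 K/W
Q = ΔT / R_total = 56 / 0.495

Q ≈ 113 W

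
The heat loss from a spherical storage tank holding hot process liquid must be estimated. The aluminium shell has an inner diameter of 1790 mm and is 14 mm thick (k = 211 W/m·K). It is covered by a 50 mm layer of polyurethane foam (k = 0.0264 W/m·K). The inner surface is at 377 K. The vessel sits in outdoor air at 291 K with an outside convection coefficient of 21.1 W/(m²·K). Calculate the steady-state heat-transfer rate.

For a spherical shell R = (1/r₁ − 1/r₂)/(4πk); film R = 1/(h·4πr²). In series:
R_aluminium shell = (1/0.895 − 1/0.909)/(4π×211) = 6.49×10^-6 K/W
R_polyurethane foam = (1/0.909 − 1/0.959)/(4π×0.0264) = 0.1729 K/W
R_outer film = 1/(h·4πr_o²) = 1/(21.1×4π×0.959²) = 0.004101 K/W
R_total = 0.177 K/W
Q = ΔT/R_total = 86/0.177

Q ≈ 486 W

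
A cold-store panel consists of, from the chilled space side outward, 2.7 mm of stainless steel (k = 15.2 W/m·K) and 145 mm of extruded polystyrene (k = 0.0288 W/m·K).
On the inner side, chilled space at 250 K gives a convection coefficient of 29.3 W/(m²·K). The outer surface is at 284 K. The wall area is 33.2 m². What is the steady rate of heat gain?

Q ≈ 223 W

Treating each layer as a thermal resistance in series:
R_inner film = 1/(h_i·A) = 1/(29.3×33.2) = 0.001028 K/W
R_stainless steel = L/(kA) = 0.0027/(15.2×33.2) = 5.35×10^-6 K/W
R_extruded polystyrene = L/(kA) = 0.145/(0.0288×33.2) = 0.1516 K/W
R_total = 0.1527 K/W
Q = ΔT / R_total = 34 / 0.1527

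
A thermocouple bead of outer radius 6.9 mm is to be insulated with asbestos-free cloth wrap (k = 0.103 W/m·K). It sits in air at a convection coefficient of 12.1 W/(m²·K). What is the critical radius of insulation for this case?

r_cr ≈ 17 mm

For a sphere r_cr = 2k/h = 2×0.103/12.1
r_cr = 17 mm; since the bare radius (6.9 mm) is below r_cr, adding a thin layer of insulation will *increase* heat loss.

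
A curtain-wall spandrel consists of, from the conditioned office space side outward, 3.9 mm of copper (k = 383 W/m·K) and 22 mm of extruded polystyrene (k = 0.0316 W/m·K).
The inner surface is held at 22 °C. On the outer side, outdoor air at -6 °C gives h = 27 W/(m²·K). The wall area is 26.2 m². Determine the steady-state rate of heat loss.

Using the resistance-network approach (series):
R_copper = L/(kA) = 0.0039/(383×26.2) = 3.887×10^-7 K/W
R_extruded polystyrene = L/(kA) = 0.022/(0.0316×26.2) = 0.02657 K/W
R_outer film = 1/(h_o·A) = 1/(27×26.2) = 0.001414 K/W
R_total = 0.02799 K/W
Q = ΔT / R_total = 28 / 0.02799

Q ≈ 1000 W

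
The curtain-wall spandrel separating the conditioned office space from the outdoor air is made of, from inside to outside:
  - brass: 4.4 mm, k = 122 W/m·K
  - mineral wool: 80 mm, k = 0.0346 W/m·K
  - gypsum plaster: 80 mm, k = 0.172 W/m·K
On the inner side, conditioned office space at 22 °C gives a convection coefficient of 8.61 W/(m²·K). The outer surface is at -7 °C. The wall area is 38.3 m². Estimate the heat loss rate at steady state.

Q ≈ 384 W

Model the wall as resistances in series:
R_inner film = 1/(h_i·A) = 1/(8.61×38.3) = 0.003032 K/W
R_brass = L/(kA) = 0.0044/(122×38.3) = 9.417×10^-7 K/W
R_mineral wool = L/(kA) = 0.08/(0.0346×38.3) = 0.06037 K/W
R_gypsum plaster = L/(kA) = 0.08/(0.172×38.3) = 0.01214 K/W
R_total = 0.07555 K/W
Q = ΔT / R_total = 29 / 0.07555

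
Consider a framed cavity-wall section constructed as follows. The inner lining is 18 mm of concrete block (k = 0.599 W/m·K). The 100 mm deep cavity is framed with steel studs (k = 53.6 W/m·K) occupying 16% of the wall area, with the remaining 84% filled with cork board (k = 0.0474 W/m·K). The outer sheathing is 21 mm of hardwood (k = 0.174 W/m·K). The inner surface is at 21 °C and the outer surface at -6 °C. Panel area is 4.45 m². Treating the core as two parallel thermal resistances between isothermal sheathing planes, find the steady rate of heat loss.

Sheathing layers in series; stud and cavity paths in parallel between them.
R_inner = 0.018/(0.599×4.45) = 0.006753 K/W
R_stud  = 0.1/(53.6×0.16×4.45) = 0.00262 K/W
R_cav   = 0.1/(0.0474×0.84×4.45) = 0.5644 K/W
1/R_core = 1/R_stud + 1/R_cav → R_core = 0.002608 K/W
R_outer = 0.021/(0.174×4.45) = 0.02712 K/W
R_total = 0.03648 K/W
Q = ΔT/R_total = 27/0.03648

Q ≈ 740 W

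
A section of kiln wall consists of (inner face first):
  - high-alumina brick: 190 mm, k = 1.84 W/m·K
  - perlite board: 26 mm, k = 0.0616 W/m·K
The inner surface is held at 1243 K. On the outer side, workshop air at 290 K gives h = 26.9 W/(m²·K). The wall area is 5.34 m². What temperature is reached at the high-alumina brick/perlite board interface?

T ≈ 1070 K

Model the wall as resistances in series:
R_high-alumina brick = L/(kA) = 0.19/(1.84×5.34) = 0.01934 K/W
R_perlite board = L/(kA) = 0.026/(0.0616×5.34) = 0.07904 K/W
R_outer film = 1/(h_o·A) = 1/(26.9×5.34) = 0.006962 K/W
R_total = 0.1053 K/W;  Q = ΔT/R_total = 953/0.1053 = 9047 W
T_interface = T_inner − Q·ΣR(inner→interface) = 1243 − 9050×0.01934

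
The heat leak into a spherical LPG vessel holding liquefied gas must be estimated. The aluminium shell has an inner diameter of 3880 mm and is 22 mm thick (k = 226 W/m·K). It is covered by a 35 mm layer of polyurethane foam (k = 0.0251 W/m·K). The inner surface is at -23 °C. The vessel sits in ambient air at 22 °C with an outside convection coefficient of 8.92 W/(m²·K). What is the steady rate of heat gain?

Q ≈ 1470 W

Radial (spherical) resistances in series:
R_aluminium shell = (1/1.94 − 1/1.962)/(4π×226) = 2.035×10^-6 K/W
R_polyurethane foam = (1/1.962 − 1/1.997)/(4π×0.0251) = 0.02832 K/W
R_outer film = 1/(h·4πr_o²) = 1/(8.92×4π×1.997²) = 0.002237 K/W
R_total = 0.03056 K/W
Q = ΔT/R_total = 45/0.03056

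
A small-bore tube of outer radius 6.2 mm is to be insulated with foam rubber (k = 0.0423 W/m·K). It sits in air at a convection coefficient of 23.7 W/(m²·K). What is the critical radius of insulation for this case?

r_cr ≈ 1.78 mm

For a cylinder r_cr = k/h = 0.0423/23.7
r_cr = 1.78 mm; since the bare radius (6.2 mm) is above r_cr, any added insulation will reduce heat loss.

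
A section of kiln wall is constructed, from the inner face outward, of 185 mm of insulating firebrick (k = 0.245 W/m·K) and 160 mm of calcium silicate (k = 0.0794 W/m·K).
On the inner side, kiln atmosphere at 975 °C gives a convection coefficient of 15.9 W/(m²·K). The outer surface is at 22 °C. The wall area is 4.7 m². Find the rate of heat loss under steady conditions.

Model the wall as resistances in series:
R_inner film = 1/(h_i·A) = 1/(15.9×4.7) = 0.01338 K/W
R_insulating firebrick = L/(kA) = 0.185/(0.245×4.7) = 0.1607 K/W
R_calcium silicate = L/(kA) = 0.16/(0.0794×4.7) = 0.4287 K/W
R_total = 0.6028 K/W
Q = ΔT / R_total = 953 / 0.6028

Q ≈ 1580 W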